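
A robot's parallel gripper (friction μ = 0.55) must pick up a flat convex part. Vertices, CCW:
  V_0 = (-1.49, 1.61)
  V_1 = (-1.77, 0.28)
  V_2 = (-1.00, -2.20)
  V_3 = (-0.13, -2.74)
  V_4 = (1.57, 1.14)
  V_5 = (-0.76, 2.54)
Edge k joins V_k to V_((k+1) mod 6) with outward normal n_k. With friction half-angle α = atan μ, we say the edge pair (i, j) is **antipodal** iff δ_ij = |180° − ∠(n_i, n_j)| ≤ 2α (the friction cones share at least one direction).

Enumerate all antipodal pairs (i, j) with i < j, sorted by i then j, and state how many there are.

α = atan 0.55 = 28.81°;  2α = 57.62°
n_0 = (-0.9785, +0.2060)
n_1 = (-0.9550, -0.2965)
n_2 = (-0.5274, -0.8496)
n_3 = (+0.9159, -0.4013)
n_4 = (+0.5150, +0.8572)
n_5 = (-0.7866, +0.6174)
  (0,1): δ = 150.86°  ·
  (0,2): δ = 109.94°  ·
  (0,3): δ = 11.77°  ✓
  (0,4): δ = 70.89°  ·
  (0,5): δ = 153.76°  ·
  (1,2): δ = 139.08°  ·
  (1,3): δ = 40.91°  ✓
  (1,4): δ = 41.75°  ✓
  (1,5): δ = 124.62°  ·
  (2,3): δ = 81.83°  ·
  (2,4): δ = 0.83°  ✓
  (2,5): δ = 83.70°  ·
  (3,4): δ = 97.34°  ·
  (3,5): δ = 14.47°  ✓
  (4,5): δ = 97.13°  ·
antipodal pairs: 5

count = 5; pairs: (0,3), (1,3), (1,4), (2,4), (3,5)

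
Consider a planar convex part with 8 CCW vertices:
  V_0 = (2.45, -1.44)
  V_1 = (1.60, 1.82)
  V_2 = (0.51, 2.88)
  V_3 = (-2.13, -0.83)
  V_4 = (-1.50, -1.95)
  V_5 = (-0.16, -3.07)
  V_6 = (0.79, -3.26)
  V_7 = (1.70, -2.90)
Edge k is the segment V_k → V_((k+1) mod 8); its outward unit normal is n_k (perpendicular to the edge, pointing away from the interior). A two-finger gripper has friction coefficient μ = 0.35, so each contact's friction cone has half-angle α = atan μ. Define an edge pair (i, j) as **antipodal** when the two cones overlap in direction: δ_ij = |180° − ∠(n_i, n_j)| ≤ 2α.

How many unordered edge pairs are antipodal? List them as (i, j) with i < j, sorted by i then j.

count = 7; pairs: (0,3), (0,4), (1,3), (1,4), (1,5), (2,6), (2,7)

α = atan 0.35 = 19.29°;  2α = 38.58°
n_0 = (+0.9676, +0.2523)
n_1 = (+0.6972, +0.7169)
n_2 = (-0.8148, +0.5798)
n_3 = (-0.8716, -0.4903)
n_4 = (-0.6413, -0.7673)
n_5 = (-0.1961, -0.9806)
n_6 = (+0.3679, -0.9299)
n_7 = (+0.8895, -0.4569)
  (0,1): δ = 148.81°  ·
  (0,2): δ = 50.05°  ·
  (0,3): δ = 14.74°  ✓
  (0,4): δ = 35.50°  ✓
  (0,5): δ = 64.08°  ·
  (0,6): δ = 96.97°  ·
  (0,7): δ = 138.20°  ·
  (1,2): δ = 81.23°  ·
  (1,3): δ = 16.44°  ✓
  (1,4): δ = 4.31°  ✓
  (1,5): δ = 32.89°  ✓
  (1,6): δ = 65.78°  ·
  (1,7): δ = 107.01°  ·
  (2,3): δ = 115.21°  ·
  (2,4): δ = 94.45°  ·
  (2,5): δ = 65.87°  ·
  (2,6): δ = 32.98°  ✓
  (2,7): δ = 8.25°  ✓
  (3,4): δ = 159.25°  ·
  (3,5): δ = 130.67°  ·
  (3,6): δ = 97.77°  ·
  (3,7): δ = 56.55°  ·
  (4,5): δ = 151.42°  ·
  (4,6): δ = 118.53°  ·
  (4,7): δ = 77.30°  ·
  (5,6): δ = 147.11°  ·
  (5,7): δ = 105.88°  ·
  (6,7): δ = 138.77°  ·
antipodal pairs: 7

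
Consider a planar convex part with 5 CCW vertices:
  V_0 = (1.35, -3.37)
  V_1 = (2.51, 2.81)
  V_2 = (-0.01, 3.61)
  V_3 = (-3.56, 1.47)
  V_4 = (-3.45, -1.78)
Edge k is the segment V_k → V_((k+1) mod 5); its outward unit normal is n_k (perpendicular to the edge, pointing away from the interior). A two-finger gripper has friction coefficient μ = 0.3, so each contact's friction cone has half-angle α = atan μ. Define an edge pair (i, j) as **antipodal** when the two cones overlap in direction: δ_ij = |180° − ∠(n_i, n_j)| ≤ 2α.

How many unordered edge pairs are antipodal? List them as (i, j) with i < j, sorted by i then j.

count = 2; pairs: (0,3), (1,4)

α = atan 0.3 = 16.70°;  2α = 33.40°
n_0 = (+0.9828, -0.1845)
n_1 = (+0.3026, +0.9531)
n_2 = (-0.5163, +0.8564)
n_3 = (-0.9994, -0.0338)
n_4 = (-0.3144, -0.9493)
  (0,1): δ = 96.98°  ·
  (0,2): δ = 48.29°  ·
  (0,3): δ = 12.57°  ✓
  (0,4): δ = 82.30°  ·
  (1,2): δ = 131.31°  ·
  (1,3): δ = 70.45°  ·
  (1,4): δ = 0.71°  ✓
  (2,3): δ = 119.14°  ·
  (2,4): δ = 49.41°  ·
  (3,4): δ = 110.27°  ·
antipodal pairs: 2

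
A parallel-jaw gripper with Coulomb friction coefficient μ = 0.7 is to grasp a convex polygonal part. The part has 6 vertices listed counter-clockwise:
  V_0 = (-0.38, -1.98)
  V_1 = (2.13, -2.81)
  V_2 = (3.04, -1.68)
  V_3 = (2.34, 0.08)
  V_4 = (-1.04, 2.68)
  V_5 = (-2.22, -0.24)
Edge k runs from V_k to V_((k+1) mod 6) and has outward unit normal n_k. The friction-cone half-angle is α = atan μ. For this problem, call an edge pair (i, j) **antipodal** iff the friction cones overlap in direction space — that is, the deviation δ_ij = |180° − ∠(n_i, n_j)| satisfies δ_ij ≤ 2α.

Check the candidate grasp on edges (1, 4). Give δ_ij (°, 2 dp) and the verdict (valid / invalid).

δ = 16.84°, valid

α = atan 0.7 = 34.99°;  2α = 69.98°
edge 1: e_1 = (+0.91, +1.13);  n_1 = (+0.7788, -0.6272)
edge 4: e_4 = (-1.18, -2.92);  n_4 = (-0.9272, +0.3747)
∠(n_1, n_4) = 163.16°
δ = |180° − 163.16°| = 16.84°
16.84° ≤ 2α = 69.98°  →  valid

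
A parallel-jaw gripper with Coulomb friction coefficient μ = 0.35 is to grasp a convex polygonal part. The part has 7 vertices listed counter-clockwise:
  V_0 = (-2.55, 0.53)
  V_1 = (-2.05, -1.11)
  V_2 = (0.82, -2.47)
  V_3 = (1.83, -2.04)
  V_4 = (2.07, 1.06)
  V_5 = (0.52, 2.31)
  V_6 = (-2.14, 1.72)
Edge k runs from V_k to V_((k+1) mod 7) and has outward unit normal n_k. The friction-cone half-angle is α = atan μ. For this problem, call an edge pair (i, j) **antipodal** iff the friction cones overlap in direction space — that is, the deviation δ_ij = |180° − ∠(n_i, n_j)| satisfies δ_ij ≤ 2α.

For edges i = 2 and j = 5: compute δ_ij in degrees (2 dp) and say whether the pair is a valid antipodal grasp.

δ = 10.56°, valid

α = atan 0.35 = 19.29°;  2α = 38.58°
edge 2: e_2 = (+1.01, +0.43);  n_2 = (+0.3917, -0.9201)
edge 5: e_5 = (-2.66, -0.59);  n_5 = (-0.2165, +0.9763)
∠(n_2, n_5) = 169.44°
δ = |180° − 169.44°| = 10.56°
10.56° ≤ 2α = 38.58°  →  valid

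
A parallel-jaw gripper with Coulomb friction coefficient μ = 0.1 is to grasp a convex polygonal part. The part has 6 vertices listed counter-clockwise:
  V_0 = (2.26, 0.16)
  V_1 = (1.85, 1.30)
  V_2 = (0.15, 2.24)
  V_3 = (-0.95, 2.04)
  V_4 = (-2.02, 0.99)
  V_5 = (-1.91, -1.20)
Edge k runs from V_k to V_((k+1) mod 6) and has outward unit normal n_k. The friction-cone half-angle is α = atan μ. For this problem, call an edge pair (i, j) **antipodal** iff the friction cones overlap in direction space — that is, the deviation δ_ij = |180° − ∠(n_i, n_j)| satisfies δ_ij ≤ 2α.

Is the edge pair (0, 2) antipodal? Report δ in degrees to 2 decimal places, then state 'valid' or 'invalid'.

α = atan 0.1 = 5.71°;  2α = 11.42°
edge 0: e_0 = (-0.41, +1.14);  n_0 = (+0.9410, +0.3384)
edge 2: e_2 = (-1.10, -0.20);  n_2 = (-0.1789, +0.9839)
∠(n_0, n_2) = 80.52°
δ = |180° − 80.52°| = 99.48°
99.48° > 2α = 11.42°  →  invalid

δ = 99.48°, invalid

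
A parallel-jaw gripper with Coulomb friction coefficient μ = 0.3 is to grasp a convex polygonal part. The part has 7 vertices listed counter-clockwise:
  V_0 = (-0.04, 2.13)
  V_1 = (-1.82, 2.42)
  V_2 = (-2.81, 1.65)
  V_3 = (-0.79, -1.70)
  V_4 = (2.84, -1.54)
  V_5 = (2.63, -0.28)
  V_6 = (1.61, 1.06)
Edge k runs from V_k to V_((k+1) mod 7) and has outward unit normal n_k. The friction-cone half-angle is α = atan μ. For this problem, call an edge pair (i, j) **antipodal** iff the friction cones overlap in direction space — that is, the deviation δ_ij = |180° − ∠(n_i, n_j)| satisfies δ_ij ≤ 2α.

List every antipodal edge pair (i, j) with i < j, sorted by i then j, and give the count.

count = 4; pairs: (0,3), (2,4), (2,5), (2,6)

α = atan 0.3 = 16.70°;  2α = 33.40°
n_0 = (+0.1608, +0.9870)
n_1 = (-0.6139, +0.7894)
n_2 = (-0.8564, -0.5164)
n_3 = (+0.0440, -0.9990)
n_4 = (+0.9864, +0.1644)
n_5 = (+0.7957, +0.6057)
n_6 = (+0.5441, +0.8390)
  (0,1): δ = 132.87°  ·
  (0,2): δ = 49.66°  ·
  (0,3): δ = 11.78°  ✓
  (0,4): δ = 108.72°  ·
  (0,5): δ = 136.53°  ·
  (0,6): δ = 156.29°  ·
  (1,2): δ = 96.79°  ·
  (1,3): δ = 35.35°  ·
  (1,4): δ = 61.59°  ·
  (1,5): δ = 89.40°  ·
  (1,6): δ = 109.16°  ·
  (2,3): δ = 118.57°  ·
  (2,4): δ = 21.63°  ✓
  (2,5): δ = 6.19°  ✓
  (2,6): δ = 25.95°  ✓
  (3,4): δ = 83.06°  ·
  (3,5): δ = 55.25°  ·
  (3,6): δ = 35.49°  ·
  (4,5): δ = 152.18°  ·
  (4,6): δ = 132.43°  ·
  (5,6): δ = 160.24°  ·
antipodal pairs: 4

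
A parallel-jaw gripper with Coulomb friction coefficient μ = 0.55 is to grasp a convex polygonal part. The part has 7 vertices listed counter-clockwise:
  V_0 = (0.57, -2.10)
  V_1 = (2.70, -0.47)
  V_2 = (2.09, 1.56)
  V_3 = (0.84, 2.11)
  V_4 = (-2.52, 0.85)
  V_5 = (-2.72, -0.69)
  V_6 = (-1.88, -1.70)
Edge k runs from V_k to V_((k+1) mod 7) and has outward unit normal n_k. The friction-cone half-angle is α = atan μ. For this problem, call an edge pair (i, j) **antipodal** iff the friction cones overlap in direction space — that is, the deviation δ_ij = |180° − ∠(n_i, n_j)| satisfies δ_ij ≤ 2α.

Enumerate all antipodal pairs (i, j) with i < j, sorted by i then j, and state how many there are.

count = 7; pairs: (0,3), (0,4), (1,4), (1,5), (2,5), (2,6), (3,6)

α = atan 0.55 = 28.81°;  2α = 57.62°
n_0 = (+0.6077, -0.7941)
n_1 = (+0.9577, +0.2878)
n_2 = (+0.4027, +0.9153)
n_3 = (-0.3511, +0.9363)
n_4 = (-0.9917, +0.1288)
n_5 = (-0.7688, -0.6394)
n_6 = (-0.1611, -0.9869)
  (0,1): δ = 110.70°  ·
  (0,2): δ = 61.17°  ·
  (0,3): δ = 16.87°  ✓
  (0,4): δ = 45.18°  ✓
  (0,5): δ = 92.32°  ·
  (0,6): δ = 133.30°  ·
  (1,2): δ = 130.47°  ·
  (1,3): δ = 86.17°  ·
  (1,4): δ = 24.12°  ✓
  (1,5): δ = 23.02°  ✓
  (1,6): δ = 64.00°  ·
  (2,3): δ = 135.69°  ·
  (2,4): δ = 73.65°  ·
  (2,5): δ = 26.50°  ✓
  (2,6): δ = 14.48°  ✓
  (3,4): δ = 117.96°  ·
  (3,5): δ = 70.81°  ·
  (3,6): δ = 29.83°  ✓
  (4,5): δ = 132.85°  ·
  (4,6): δ = 91.87°  ·
  (5,6): δ = 139.02°  ·
antipodal pairs: 7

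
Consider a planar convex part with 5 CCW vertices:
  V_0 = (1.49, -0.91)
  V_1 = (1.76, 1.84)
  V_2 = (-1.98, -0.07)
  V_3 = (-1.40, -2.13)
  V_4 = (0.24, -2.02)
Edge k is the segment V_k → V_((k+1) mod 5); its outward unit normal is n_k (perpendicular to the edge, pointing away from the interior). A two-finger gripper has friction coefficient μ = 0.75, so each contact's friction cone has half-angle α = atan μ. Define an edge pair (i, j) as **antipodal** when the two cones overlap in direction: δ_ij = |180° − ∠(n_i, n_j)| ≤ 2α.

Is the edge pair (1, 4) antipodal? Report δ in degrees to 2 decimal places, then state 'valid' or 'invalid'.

α = atan 0.75 = 36.87°;  2α = 73.74°
edge 1: e_1 = (-3.74, -1.91);  n_1 = (-0.4548, +0.8906)
edge 4: e_4 = (+1.25, +1.11);  n_4 = (+0.6640, -0.7477)
∠(n_1, n_4) = 165.45°
δ = |180° − 165.45°| = 14.55°
14.55° ≤ 2α = 73.74°  →  valid

δ = 14.55°, valid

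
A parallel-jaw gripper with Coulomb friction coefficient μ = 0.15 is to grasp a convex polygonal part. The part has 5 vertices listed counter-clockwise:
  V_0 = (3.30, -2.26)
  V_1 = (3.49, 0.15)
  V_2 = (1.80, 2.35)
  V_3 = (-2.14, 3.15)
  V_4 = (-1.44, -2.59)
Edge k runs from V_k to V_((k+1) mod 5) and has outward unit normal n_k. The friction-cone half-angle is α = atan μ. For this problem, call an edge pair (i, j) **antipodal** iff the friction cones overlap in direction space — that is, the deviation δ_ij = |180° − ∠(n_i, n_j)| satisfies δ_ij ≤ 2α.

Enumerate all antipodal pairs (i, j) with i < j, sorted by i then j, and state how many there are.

count = 2; pairs: (0,3), (2,4)

α = atan 0.15 = 8.53°;  2α = 17.06°
n_0 = (+0.9969, -0.0786)
n_1 = (+0.7930, +0.6092)
n_2 = (+0.1990, +0.9800)
n_3 = (-0.9926, -0.1211)
n_4 = (+0.0695, -0.9976)
  (0,1): δ = 137.96°  ·
  (0,2): δ = 96.97°  ·
  (0,3): δ = 11.46°  ✓
  (0,4): δ = 98.49°  ·
  (1,2): δ = 139.01°  ·
  (1,3): δ = 30.58°  ·
  (1,4): δ = 56.45°  ·
  (2,3): δ = 71.57°  ·
  (2,4): δ = 15.46°  ✓
  (3,4): δ = 92.97°  ·
antipodal pairs: 2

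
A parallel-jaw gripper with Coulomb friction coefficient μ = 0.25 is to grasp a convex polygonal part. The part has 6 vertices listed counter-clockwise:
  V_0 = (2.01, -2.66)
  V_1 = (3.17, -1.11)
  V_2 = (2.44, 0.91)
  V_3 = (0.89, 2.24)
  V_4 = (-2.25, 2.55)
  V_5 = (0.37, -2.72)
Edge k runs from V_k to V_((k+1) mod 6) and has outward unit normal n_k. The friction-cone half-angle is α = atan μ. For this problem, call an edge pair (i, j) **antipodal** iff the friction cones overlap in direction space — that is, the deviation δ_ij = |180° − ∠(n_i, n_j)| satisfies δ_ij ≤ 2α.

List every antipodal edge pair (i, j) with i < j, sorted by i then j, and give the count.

count = 3; pairs: (1,4), (2,4), (3,5)

α = atan 0.25 = 14.04°;  2α = 28.07°
n_0 = (+0.8006, -0.5992)
n_1 = (+0.9405, +0.3399)
n_2 = (+0.6512, +0.7589)
n_3 = (+0.0982, +0.9952)
n_4 = (-0.8954, -0.4452)
n_5 = (+0.0366, -0.9993)
  (0,1): δ = 123.32°  ·
  (0,2): δ = 93.82°  ·
  (0,3): δ = 58.83°  ·
  (0,4): δ = 63.25°  ·
  (0,5): δ = 128.91°  ·
  (1,2): δ = 150.50°  ·
  (1,3): δ = 115.51°  ·
  (1,4): δ = 6.57°  ✓
  (1,5): δ = 72.23°  ·
  (2,3): δ = 145.01°  ·
  (2,4): δ = 22.93°  ✓
  (2,5): δ = 42.73°  ·
  (3,4): δ = 57.93°  ·
  (3,5): δ = 7.73°  ✓
  (4,5): δ = 114.34°  ·
antipodal pairs: 3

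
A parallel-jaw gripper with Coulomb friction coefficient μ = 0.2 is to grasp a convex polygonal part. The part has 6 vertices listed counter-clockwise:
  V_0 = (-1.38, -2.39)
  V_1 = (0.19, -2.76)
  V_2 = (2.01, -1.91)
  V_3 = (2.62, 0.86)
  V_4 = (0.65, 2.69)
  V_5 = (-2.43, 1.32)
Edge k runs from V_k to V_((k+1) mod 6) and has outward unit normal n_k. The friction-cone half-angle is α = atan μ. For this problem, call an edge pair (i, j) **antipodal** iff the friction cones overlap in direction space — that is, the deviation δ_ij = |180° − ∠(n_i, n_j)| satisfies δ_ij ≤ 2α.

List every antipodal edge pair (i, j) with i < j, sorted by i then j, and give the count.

count = 1; pairs: (1,4)

α = atan 0.2 = 11.31°;  2α = 22.62°
n_0 = (-0.2294, -0.9733)
n_1 = (+0.4232, -0.9061)
n_2 = (+0.9766, -0.2151)
n_3 = (+0.6806, +0.7327)
n_4 = (-0.4064, +0.9137)
n_5 = (-0.9622, -0.2723)
  (0,1): δ = 141.71°  ·
  (0,2): δ = 89.16°  ·
  (0,3): δ = 29.63°  ·
  (0,4): δ = 37.24°  ·
  (0,5): δ = 119.06°  ·
  (1,2): δ = 127.45°  ·
  (1,3): δ = 67.92°  ·
  (1,4): δ = 1.05°  ✓
  (1,5): δ = 80.77°  ·
  (2,3): δ = 120.47°  ·
  (2,4): δ = 53.60°  ·
  (2,5): δ = 28.22°  ·
  (3,4): δ = 113.13°  ·
  (3,5): δ = 31.31°  ·
  (4,5): δ = 98.18°  ·
antipodal pairs: 1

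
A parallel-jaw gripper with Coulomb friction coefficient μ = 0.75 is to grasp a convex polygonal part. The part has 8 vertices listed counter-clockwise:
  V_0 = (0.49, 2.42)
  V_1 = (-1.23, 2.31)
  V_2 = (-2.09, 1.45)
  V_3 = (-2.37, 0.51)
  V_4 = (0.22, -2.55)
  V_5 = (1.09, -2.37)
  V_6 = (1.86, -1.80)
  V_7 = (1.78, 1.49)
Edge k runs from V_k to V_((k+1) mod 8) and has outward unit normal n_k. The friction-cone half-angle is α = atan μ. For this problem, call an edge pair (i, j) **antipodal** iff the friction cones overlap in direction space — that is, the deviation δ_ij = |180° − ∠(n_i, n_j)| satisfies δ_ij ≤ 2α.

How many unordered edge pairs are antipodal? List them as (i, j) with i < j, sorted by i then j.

α = atan 0.75 = 36.87°;  2α = 73.74°
n_0 = (-0.0638, +0.9980)
n_1 = (-0.7071, +0.7071)
n_2 = (-0.9584, +0.2855)
n_3 = (-0.7633, -0.6461)
n_4 = (+0.2026, -0.9793)
n_5 = (+0.5950, -0.8037)
n_6 = (+0.9997, +0.0243)
n_7 = (+0.5848, +0.8112)
  (0,1): δ = 138.66°  ·
  (0,2): δ = 110.25°  ·
  (0,3): δ = 53.41°  ✓
  (0,4): δ = 8.03°  ✓
  (0,5): δ = 32.85°  ✓
  (0,6): δ = 87.73°  ·
  (0,7): δ = 140.55°  ·
  (1,2): δ = 151.59°  ·
  (1,3): δ = 94.76°  ·
  (1,4): δ = 33.31°  ✓
  (1,5): δ = 8.49°  ✓
  (1,6): δ = 46.39°  ✓
  (1,7): δ = 99.21°  ·
  (2,3): δ = 123.17°  ·
  (2,4): δ = 61.72°  ✓
  (2,5): δ = 36.90°  ✓
  (2,6): δ = 17.98°  ✓
  (2,7): δ = 70.80°  ✓
  (3,4): δ = 118.56°  ·
  (3,5): δ = 93.73°  ·
  (3,6): δ = 38.85°  ✓
  (3,7): δ = 13.97°  ✓
  (4,5): δ = 155.18°  ·
  (4,6): δ = 100.30°  ·
  (4,7): δ = 47.48°  ✓
  (5,6): δ = 125.12°  ·
  (5,7): δ = 72.30°  ✓
  (6,7): δ = 127.18°  ·
antipodal pairs: 14

count = 14; pairs: (0,3), (0,4), (0,5), (1,4), (1,5), (1,6), (2,4), (2,5), (2,6), (2,7), (3,6), (3,7), (4,7), (5,7)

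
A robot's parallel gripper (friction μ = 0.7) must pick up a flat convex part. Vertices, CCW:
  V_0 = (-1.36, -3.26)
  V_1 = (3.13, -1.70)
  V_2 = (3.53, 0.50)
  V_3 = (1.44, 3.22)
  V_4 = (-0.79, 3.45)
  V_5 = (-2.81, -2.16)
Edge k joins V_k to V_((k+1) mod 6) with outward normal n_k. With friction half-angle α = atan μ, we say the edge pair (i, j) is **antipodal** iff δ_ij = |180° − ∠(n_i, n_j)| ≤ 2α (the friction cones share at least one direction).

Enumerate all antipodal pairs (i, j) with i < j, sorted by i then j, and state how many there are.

α = atan 0.7 = 34.99°;  2α = 69.98°
n_0 = (+0.3282, -0.9446)
n_1 = (+0.9839, -0.1789)
n_2 = (+0.7929, +0.6093)
n_3 = (+0.1026, +0.9947)
n_4 = (-0.9409, +0.3388)
n_5 = (-0.6044, -0.7967)
  (0,1): δ = 119.46°  ·
  (0,2): δ = 71.62°  ·
  (0,3): δ = 25.05°  ✓
  (0,4): δ = 51.04°  ✓
  (0,5): δ = 123.66°  ·
  (1,2): δ = 132.16°  ·
  (1,3): δ = 85.58°  ·
  (1,4): δ = 9.50°  ✓
  (1,5): δ = 63.12°  ✓
  (2,3): δ = 133.43°  ·
  (2,4): δ = 57.34°  ✓
  (2,5): δ = 15.28°  ✓
  (3,4): δ = 103.91°  ·
  (3,5): δ = 31.30°  ✓
  (4,5): δ = 107.38°  ·
antipodal pairs: 7

count = 7; pairs: (0,3), (0,4), (1,4), (1,5), (2,4), (2,5), (3,5)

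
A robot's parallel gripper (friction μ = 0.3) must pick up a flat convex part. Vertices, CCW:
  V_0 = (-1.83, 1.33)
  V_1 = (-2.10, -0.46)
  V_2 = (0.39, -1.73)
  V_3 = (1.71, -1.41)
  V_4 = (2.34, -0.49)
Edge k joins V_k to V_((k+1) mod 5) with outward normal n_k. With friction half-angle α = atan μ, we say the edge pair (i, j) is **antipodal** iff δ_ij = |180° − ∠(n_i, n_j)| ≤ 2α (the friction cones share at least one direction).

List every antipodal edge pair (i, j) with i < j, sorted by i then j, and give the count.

α = atan 0.3 = 16.70°;  2α = 33.40°
n_0 = (-0.9888, +0.1492)
n_1 = (-0.4544, -0.8908)
n_2 = (+0.2356, -0.9719)
n_3 = (+0.8251, -0.5650)
n_4 = (+0.4000, +0.9165)
  (0,1): δ = 108.45°  ·
  (0,2): δ = 67.80°  ·
  (0,3): δ = 25.82°  ✓
  (0,4): δ = 75.00°  ·
  (1,2): δ = 139.35°  ·
  (1,3): δ = 97.38°  ·
  (1,4): δ = 3.44°  ✓
  (2,3): δ = 138.03°  ·
  (2,4): δ = 37.21°  ·
  (3,4): δ = 79.18°  ·
antipodal pairs: 2

count = 2; pairs: (0,3), (1,4)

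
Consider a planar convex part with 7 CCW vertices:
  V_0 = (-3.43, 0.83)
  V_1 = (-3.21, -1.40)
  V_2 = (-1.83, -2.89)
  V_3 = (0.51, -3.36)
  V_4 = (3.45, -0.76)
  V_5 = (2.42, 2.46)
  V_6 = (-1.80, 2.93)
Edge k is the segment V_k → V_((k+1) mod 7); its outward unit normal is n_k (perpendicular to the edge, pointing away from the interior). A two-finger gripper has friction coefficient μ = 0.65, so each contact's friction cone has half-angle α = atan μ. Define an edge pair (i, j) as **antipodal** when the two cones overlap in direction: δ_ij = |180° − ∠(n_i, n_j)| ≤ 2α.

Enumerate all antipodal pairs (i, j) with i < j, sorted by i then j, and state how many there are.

count = 10; pairs: (0,3), (0,4), (1,4), (1,5), (2,4), (2,5), (2,6), (3,5), (3,6), (4,6)

α = atan 0.65 = 33.02°;  2α = 66.05°
n_0 = (-0.9952, -0.0982)
n_1 = (-0.7337, -0.6795)
n_2 = (-0.1969, -0.9804)
n_3 = (+0.6625, -0.7491)
n_4 = (+0.9525, +0.3047)
n_5 = (+0.1107, +0.9939)
n_6 = (-0.7900, +0.6132)
  (0,1): δ = 142.83°  ·
  (0,2): δ = 106.99°  ·
  (0,3): δ = 54.15°  ✓
  (0,4): δ = 12.10°  ✓
  (0,5): δ = 78.01°  ·
  (0,6): δ = 136.55°  ·
  (1,2): δ = 144.16°  ·
  (1,3): δ = 91.32°  ·
  (1,4): δ = 25.07°  ✓
  (1,5): δ = 40.84°  ✓
  (1,6): δ = 99.38°  ·
  (2,3): δ = 127.15°  ·
  (2,4): δ = 60.90°  ✓
  (2,5): δ = 5.00°  ✓
  (2,6): δ = 63.54°  ✓
  (3,4): δ = 113.75°  ·
  (3,5): δ = 47.84°  ✓
  (3,6): δ = 10.69°  ✓
  (4,5): δ = 114.09°  ·
  (4,6): δ = 55.56°  ✓
  (5,6): δ = 121.46°  ·
antipodal pairs: 10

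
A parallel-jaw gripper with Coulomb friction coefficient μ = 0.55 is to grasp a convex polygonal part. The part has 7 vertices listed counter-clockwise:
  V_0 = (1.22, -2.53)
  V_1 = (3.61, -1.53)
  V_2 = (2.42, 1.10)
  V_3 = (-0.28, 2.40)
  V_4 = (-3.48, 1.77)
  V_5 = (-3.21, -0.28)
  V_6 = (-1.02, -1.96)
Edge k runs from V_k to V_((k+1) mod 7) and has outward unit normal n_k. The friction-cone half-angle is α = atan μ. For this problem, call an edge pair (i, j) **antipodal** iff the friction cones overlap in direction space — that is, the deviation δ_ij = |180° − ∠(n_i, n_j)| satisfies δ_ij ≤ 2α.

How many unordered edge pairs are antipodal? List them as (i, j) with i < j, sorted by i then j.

α = atan 0.55 = 28.81°;  2α = 57.62°
n_0 = (+0.3860, -0.9225)
n_1 = (+0.9111, +0.4122)
n_2 = (+0.4338, +0.9010)
n_3 = (-0.1932, +0.9812)
n_4 = (-0.9914, -0.1306)
n_5 = (-0.6087, -0.7934)
n_6 = (-0.2466, -0.9691)
  (0,1): δ = 88.36°  ·
  (0,2): δ = 48.41°  ✓
  (0,3): δ = 11.57°  ✓
  (0,4): δ = 74.80°  ·
  (0,5): δ = 119.80°  ·
  (0,6): δ = 143.02°  ·
  (1,2): δ = 140.06°  ·
  (1,3): δ = 103.21°  ·
  (1,4): δ = 16.84°  ✓
  (1,5): δ = 28.16°  ✓
  (1,6): δ = 51.38°  ✓
  (2,3): δ = 143.15°  ·
  (2,4): δ = 56.79°  ✓
  (2,5): δ = 11.78°  ✓
  (2,6): δ = 11.43°  ✓
  (3,4): δ = 93.63°  ·
  (3,5): δ = 48.63°  ✓
  (3,6): δ = 25.41°  ✓
  (4,5): δ = 135.00°  ·
  (4,6): δ = 111.78°  ·
  (5,6): δ = 156.78°  ·
antipodal pairs: 10

count = 10; pairs: (0,2), (0,3), (1,4), (1,5), (1,6), (2,4), (2,5), (2,6), (3,5), (3,6)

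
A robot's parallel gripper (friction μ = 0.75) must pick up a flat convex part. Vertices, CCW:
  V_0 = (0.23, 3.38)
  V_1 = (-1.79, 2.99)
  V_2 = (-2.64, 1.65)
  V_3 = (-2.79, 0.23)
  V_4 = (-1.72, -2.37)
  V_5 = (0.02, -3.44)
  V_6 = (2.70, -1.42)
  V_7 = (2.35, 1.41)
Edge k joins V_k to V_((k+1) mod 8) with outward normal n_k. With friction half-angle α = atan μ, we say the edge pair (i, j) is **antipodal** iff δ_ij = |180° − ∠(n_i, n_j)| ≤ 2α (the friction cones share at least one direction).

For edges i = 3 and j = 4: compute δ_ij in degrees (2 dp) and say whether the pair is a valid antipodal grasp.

α = atan 0.75 = 36.87°;  2α = 73.74°
edge 3: e_3 = (+1.07, -2.60);  n_3 = (-0.9248, -0.3806)
edge 4: e_4 = (+1.74, -1.07);  n_4 = (-0.5238, -0.8518)
∠(n_3, n_4) = 36.04°
δ = |180° − 36.04°| = 143.96°
143.96° > 2α = 73.74°  →  invalid

δ = 143.96°, invalid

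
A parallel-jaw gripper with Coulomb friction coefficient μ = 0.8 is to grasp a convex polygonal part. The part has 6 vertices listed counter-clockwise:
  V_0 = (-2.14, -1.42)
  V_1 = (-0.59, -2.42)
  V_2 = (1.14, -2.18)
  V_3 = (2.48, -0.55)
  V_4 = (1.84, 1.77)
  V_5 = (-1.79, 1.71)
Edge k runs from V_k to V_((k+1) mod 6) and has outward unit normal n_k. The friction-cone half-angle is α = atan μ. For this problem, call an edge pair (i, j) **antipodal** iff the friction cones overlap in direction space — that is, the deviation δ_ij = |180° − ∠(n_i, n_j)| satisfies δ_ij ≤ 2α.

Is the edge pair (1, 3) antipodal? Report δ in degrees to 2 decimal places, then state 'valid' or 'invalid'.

δ = 82.48°, invalid

α = atan 0.8 = 38.66°;  2α = 77.32°
edge 1: e_1 = (+1.73, +0.24);  n_1 = (+0.1374, -0.9905)
edge 3: e_3 = (-0.64, +2.32);  n_3 = (+0.9640, +0.2659)
∠(n_1, n_3) = 97.52°
δ = |180° − 97.52°| = 82.48°
82.48° > 2α = 77.32°  →  invalid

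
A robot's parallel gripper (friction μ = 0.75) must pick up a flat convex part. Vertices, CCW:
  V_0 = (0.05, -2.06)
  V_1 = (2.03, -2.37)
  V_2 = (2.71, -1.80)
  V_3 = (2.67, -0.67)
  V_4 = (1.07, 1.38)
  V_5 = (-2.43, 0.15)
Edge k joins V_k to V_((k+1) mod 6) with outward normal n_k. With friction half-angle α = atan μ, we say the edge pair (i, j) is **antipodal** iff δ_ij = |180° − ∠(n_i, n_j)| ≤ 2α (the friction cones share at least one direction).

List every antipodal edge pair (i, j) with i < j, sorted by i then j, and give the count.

α = atan 0.75 = 36.87°;  2α = 73.74°
n_0 = (-0.1547, -0.9880)
n_1 = (+0.6424, -0.7664)
n_2 = (+0.9994, +0.0354)
n_3 = (+0.7883, +0.6153)
n_4 = (-0.3316, +0.9434)
n_5 = (-0.6653, -0.7466)
  (0,1): δ = 131.13°  ·
  (0,2): δ = 79.07°  ·
  (0,3): δ = 43.13°  ✓
  (0,4): δ = 28.26°  ✓
  (0,5): δ = 147.19°  ·
  (1,2): δ = 127.94°  ·
  (1,3): δ = 92.00°  ·
  (1,4): δ = 20.61°  ✓
  (1,5): δ = 98.32°  ·
  (2,3): δ = 144.06°  ·
  (2,4): δ = 72.66°  ✓
  (2,5): δ = 46.27°  ✓
  (3,4): δ = 108.61°  ·
  (3,5): δ = 10.32°  ✓
  (4,5): δ = 61.07°  ✓
antipodal pairs: 7

count = 7; pairs: (0,3), (0,4), (1,4), (2,4), (2,5), (3,5), (4,5)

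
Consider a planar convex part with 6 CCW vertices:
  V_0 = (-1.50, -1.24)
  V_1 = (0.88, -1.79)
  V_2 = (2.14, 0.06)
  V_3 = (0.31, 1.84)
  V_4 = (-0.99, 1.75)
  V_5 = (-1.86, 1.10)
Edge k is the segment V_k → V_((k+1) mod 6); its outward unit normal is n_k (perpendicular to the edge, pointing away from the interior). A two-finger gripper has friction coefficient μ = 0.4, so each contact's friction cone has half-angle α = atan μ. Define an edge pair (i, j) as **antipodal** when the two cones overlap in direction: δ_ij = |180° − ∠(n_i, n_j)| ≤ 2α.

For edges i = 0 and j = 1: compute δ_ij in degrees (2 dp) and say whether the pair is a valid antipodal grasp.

δ = 111.25°, invalid

α = atan 0.4 = 21.80°;  2α = 43.60°
edge 0: e_0 = (+2.38, -0.55);  n_0 = (-0.2252, -0.9743)
edge 1: e_1 = (+1.26, +1.85);  n_1 = (+0.8265, -0.5629)
∠(n_0, n_1) = 68.75°
δ = |180° − 68.75°| = 111.25°
111.25° > 2α = 43.60°  →  invalid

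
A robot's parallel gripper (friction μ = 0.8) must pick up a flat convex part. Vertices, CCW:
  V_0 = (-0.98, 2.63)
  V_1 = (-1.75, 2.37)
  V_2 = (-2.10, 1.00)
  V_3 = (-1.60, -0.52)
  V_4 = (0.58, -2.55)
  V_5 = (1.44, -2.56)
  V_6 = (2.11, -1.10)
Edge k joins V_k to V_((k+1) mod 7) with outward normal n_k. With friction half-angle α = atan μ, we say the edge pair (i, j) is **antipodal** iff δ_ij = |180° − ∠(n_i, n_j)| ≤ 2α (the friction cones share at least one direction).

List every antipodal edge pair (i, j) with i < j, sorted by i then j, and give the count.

count = 11; pairs: (0,3), (0,4), (0,5), (1,4), (1,5), (1,6), (2,5), (2,6), (3,5), (3,6), (4,6)

α = atan 0.8 = 38.66°;  2α = 77.32°
n_0 = (-0.3199, +0.9474)
n_1 = (-0.9689, +0.2475)
n_2 = (-0.9499, -0.3125)
n_3 = (-0.6815, -0.7318)
n_4 = (-0.0116, -0.9999)
n_5 = (+0.9089, -0.4171)
n_6 = (+0.7701, +0.6379)
  (0,1): δ = 122.99°  ·
  (0,2): δ = 90.45°  ·
  (0,3): δ = 61.62°  ✓
  (0,4): δ = 19.32°  ✓
  (0,5): δ = 46.69°  ✓
  (0,6): δ = 110.98°  ·
  (1,2): δ = 147.46°  ·
  (1,3): δ = 118.63°  ·
  (1,4): δ = 76.34°  ✓
  (1,5): δ = 10.32°  ✓
  (1,6): δ = 53.97°  ✓
  (2,3): δ = 151.17°  ·
  (2,4): δ = 108.87°  ·
  (2,5): δ = 42.86°  ✓
  (2,6): δ = 21.43°  ✓
  (3,4): δ = 137.71°  ·
  (3,5): δ = 71.69°  ✓
  (3,6): δ = 7.40°  ✓
  (4,5): δ = 113.98°  ·
  (4,6): δ = 49.69°  ✓
  (5,6): δ = 115.71°  ·
antipodal pairs: 11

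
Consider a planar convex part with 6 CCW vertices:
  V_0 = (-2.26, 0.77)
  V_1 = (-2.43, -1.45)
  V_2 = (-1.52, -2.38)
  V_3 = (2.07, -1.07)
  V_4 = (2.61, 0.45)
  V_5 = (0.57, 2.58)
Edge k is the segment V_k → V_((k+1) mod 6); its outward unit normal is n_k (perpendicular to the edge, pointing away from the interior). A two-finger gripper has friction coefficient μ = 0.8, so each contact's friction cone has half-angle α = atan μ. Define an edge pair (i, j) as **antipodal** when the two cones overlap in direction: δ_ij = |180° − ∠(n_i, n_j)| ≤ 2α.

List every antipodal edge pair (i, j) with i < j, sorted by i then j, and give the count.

α = atan 0.8 = 38.66°;  2α = 77.32°
n_0 = (-0.9971, +0.0764)
n_1 = (-0.7148, -0.6994)
n_2 = (+0.3428, -0.9394)
n_3 = (+0.9423, -0.3348)
n_4 = (+0.7222, +0.6917)
n_5 = (-0.5388, +0.8424)
  (0,1): δ = 131.24°  ·
  (0,2): δ = 65.57°  ✓
  (0,3): δ = 15.18°  ✓
  (0,4): δ = 48.14°  ✓
  (0,5): δ = 126.98°  ·
  (1,2): δ = 114.33°  ·
  (1,3): δ = 63.94°  ✓
  (1,4): δ = 0.61°  ✓
  (1,5): δ = 78.22°  ·
  (2,3): δ = 129.61°  ·
  (2,4): δ = 66.28°  ✓
  (2,5): δ = 12.55°  ✓
  (3,4): δ = 116.68°  ·
  (3,5): δ = 37.84°  ✓
  (4,5): δ = 101.16°  ·
antipodal pairs: 8

count = 8; pairs: (0,2), (0,3), (0,4), (1,3), (1,4), (2,4), (2,5), (3,5)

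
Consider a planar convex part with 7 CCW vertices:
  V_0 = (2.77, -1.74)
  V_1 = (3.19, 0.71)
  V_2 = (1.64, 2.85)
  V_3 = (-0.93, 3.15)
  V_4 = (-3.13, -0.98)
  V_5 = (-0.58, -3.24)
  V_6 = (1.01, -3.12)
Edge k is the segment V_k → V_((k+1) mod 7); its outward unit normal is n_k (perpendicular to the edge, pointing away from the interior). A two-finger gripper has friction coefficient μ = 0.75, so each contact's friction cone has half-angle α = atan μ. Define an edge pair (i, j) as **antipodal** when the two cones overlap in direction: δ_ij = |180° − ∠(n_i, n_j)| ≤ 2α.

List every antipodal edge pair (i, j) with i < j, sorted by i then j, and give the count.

count = 10; pairs: (0,3), (0,4), (1,3), (1,4), (1,5), (2,4), (2,5), (2,6), (3,5), (3,6)

α = atan 0.75 = 36.87°;  2α = 73.74°
n_0 = (+0.9856, -0.1690)
n_1 = (+0.8099, +0.5866)
n_2 = (+0.1159, +0.9933)
n_3 = (-0.8826, +0.4701)
n_4 = (-0.6633, -0.7484)
n_5 = (+0.0753, -0.9972)
n_6 = (+0.6170, -0.7869)
  (0,1): δ = 134.36°  ·
  (0,2): δ = 86.93°  ·
  (0,3): δ = 18.32°  ✓
  (0,4): δ = 58.18°  ✓
  (0,5): δ = 104.04°  ·
  (0,6): δ = 137.83°  ·
  (1,2): δ = 132.57°  ·
  (1,3): δ = 63.96°  ✓
  (1,4): δ = 12.53°  ✓
  (1,5): δ = 58.40°  ✓
  (1,6): δ = 92.18°  ·
  (2,3): δ = 111.39°  ·
  (2,4): δ = 34.89°  ✓
  (2,5): δ = 10.97°  ✓
  (2,6): δ = 44.76°  ✓
  (3,4): δ = 103.51°  ·
  (3,5): δ = 57.64°  ✓
  (3,6): δ = 23.86°  ✓
  (4,5): δ = 134.13°  ·
  (4,6): δ = 100.35°  ·
  (5,6): δ = 146.22°  ·
antipodal pairs: 10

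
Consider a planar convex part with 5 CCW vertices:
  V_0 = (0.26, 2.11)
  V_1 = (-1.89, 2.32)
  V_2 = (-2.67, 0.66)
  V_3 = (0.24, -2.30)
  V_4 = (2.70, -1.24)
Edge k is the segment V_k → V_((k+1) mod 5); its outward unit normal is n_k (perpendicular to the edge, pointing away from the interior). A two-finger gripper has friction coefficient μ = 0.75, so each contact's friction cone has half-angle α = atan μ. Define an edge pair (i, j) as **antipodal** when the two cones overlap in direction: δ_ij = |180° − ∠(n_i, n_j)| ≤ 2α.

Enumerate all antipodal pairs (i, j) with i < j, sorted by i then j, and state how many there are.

count = 5; pairs: (0,2), (0,3), (1,3), (1,4), (2,4)

α = atan 0.75 = 36.87°;  2α = 73.74°
n_0 = (+0.0972, +0.9953)
n_1 = (-0.9051, +0.4253)
n_2 = (-0.7131, -0.7011)
n_3 = (+0.3957, -0.9184)
n_4 = (+0.8083, +0.5887)
  (0,1): δ = 109.59°  ·
  (0,2): δ = 39.91°  ✓
  (0,3): δ = 28.89°  ✓
  (0,4): δ = 131.65°  ·
  (1,2): δ = 110.32°  ·
  (1,3): δ = 41.52°  ✓
  (1,4): δ = 61.24°  ✓
  (2,3): δ = 111.20°  ·
  (2,4): δ = 8.44°  ✓
  (3,4): δ = 77.24°  ·
antipodal pairs: 5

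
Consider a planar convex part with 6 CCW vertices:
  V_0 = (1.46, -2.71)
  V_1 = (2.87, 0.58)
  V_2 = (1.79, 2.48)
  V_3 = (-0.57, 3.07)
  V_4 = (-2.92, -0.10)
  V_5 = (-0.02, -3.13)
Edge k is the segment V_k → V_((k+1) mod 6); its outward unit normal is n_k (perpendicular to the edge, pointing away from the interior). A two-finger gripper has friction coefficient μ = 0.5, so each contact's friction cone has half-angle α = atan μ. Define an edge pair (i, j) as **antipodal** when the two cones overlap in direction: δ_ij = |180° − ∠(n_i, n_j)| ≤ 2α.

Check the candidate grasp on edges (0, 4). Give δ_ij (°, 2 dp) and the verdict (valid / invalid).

α = atan 0.5 = 26.57°;  2α = 53.13°
edge 0: e_0 = (+1.41, +3.29);  n_0 = (+0.9191, -0.3939)
edge 4: e_4 = (+2.90, -3.03);  n_4 = (-0.7224, -0.6914)
∠(n_0, n_4) = 113.06°
δ = |180° − 113.06°| = 66.94°
66.94° > 2α = 53.13°  →  invalid

δ = 66.94°, invalid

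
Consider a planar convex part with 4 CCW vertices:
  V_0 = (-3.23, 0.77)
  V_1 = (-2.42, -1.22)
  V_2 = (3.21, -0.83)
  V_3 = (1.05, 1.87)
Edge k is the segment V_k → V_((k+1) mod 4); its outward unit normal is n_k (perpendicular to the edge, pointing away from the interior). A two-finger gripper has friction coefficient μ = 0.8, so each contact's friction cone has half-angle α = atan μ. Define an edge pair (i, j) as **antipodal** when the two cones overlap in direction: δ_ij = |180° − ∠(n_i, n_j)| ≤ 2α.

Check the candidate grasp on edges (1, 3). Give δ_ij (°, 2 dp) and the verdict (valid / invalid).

α = atan 0.8 = 38.66°;  2α = 77.32°
edge 1: e_1 = (+5.63, +0.39);  n_1 = (+0.0691, -0.9976)
edge 3: e_3 = (-4.28, -1.10);  n_3 = (-0.2489, +0.9685)
∠(n_1, n_3) = 169.55°
δ = |180° − 169.55°| = 10.45°
10.45° ≤ 2α = 77.32°  →  valid

δ = 10.45°, valid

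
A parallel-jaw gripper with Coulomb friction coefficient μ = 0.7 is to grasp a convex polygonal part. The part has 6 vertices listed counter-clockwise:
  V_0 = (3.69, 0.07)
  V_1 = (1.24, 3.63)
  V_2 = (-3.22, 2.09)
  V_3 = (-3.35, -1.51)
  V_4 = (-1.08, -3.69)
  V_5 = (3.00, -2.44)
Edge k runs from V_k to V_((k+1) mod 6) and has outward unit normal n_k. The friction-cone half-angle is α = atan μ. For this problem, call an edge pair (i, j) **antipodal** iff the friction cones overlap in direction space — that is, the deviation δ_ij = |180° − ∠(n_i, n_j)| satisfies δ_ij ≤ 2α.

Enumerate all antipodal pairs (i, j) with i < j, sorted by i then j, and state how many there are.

count = 7; pairs: (0,2), (0,3), (1,3), (1,4), (1,5), (2,5), (3,5)

α = atan 0.7 = 34.99°;  2α = 69.98°
n_0 = (+0.8238, +0.5669)
n_1 = (-0.3264, +0.9452)
n_2 = (-0.9993, +0.0361)
n_3 = (-0.6927, -0.7213)
n_4 = (+0.2929, -0.9561)
n_5 = (+0.9642, -0.2651)
  (0,1): δ = 105.49°  ·
  (0,2): δ = 36.60°  ✓
  (0,3): δ = 11.62°  ✓
  (0,4): δ = 72.50°  ·
  (0,5): δ = 130.09°  ·
  (1,2): δ = 111.12°  ·
  (1,3): δ = 62.89°  ✓
  (1,4): δ = 2.02°  ✓
  (1,5): δ = 55.58°  ✓
  (2,3): δ = 131.77°  ·
  (2,4): δ = 70.90°  ·
  (2,5): δ = 13.30°  ✓
  (3,4): δ = 119.13°  ·
  (3,5): δ = 61.53°  ✓
  (4,5): δ = 122.40°  ·
antipodal pairs: 7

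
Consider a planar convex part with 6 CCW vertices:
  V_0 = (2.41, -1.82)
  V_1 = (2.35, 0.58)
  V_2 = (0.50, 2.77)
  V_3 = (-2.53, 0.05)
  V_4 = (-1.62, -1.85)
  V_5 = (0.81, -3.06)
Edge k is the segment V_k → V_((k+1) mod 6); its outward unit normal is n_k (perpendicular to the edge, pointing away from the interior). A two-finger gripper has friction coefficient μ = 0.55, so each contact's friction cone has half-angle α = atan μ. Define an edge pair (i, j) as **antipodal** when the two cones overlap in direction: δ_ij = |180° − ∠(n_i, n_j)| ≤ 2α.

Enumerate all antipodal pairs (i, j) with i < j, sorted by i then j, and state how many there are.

count = 5; pairs: (0,2), (0,3), (1,3), (1,4), (2,5)

α = atan 0.55 = 28.81°;  2α = 57.62°
n_0 = (+0.9997, +0.0250)
n_1 = (+0.7639, +0.6453)
n_2 = (-0.6680, +0.7441)
n_3 = (-0.9019, -0.4320)
n_4 = (-0.4457, -0.8952)
n_5 = (+0.6126, -0.7904)
  (0,1): δ = 141.24°  ·
  (0,2): δ = 49.52°  ✓
  (0,3): δ = 24.16°  ✓
  (0,4): δ = 62.10°  ·
  (0,5): δ = 126.34°  ·
  (1,2): δ = 88.28°  ·
  (1,3): δ = 14.60°  ✓
  (1,4): δ = 23.34°  ✓
  (1,5): δ = 87.59°  ·
  (2,3): δ = 106.32°  ·
  (2,4): δ = 68.38°  ·
  (2,5): δ = 4.14°  ✓
  (3,4): δ = 142.06°  ·
  (3,5): δ = 77.82°  ·
  (4,5): δ = 115.75°  ·
antipodal pairs: 5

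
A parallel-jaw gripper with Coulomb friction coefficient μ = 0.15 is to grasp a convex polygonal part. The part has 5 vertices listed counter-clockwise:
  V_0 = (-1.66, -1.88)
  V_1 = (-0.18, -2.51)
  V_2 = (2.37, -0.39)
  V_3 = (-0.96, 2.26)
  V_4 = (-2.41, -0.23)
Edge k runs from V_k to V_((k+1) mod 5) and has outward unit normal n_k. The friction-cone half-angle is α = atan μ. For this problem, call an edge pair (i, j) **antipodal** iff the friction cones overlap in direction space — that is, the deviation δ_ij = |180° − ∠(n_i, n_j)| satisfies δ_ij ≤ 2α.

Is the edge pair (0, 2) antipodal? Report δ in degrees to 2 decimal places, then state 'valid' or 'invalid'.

α = atan 0.15 = 8.53°;  2α = 17.06°
edge 0: e_0 = (+1.48, -0.63);  n_0 = (-0.3917, -0.9201)
edge 2: e_2 = (-3.33, +2.65);  n_2 = (+0.6227, +0.7825)
∠(n_0, n_2) = 164.55°
δ = |180° − 164.55°| = 15.45°
15.45° ≤ 2α = 17.06°  →  valid

δ = 15.45°, valid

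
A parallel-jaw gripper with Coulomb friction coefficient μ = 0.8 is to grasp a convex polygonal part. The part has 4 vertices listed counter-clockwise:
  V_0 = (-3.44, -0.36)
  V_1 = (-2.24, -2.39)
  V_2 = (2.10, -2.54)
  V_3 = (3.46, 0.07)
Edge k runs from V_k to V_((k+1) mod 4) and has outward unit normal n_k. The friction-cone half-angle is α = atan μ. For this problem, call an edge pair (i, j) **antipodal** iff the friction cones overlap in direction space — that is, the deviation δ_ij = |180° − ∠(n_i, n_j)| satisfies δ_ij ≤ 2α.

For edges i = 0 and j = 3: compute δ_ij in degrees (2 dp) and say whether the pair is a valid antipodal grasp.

δ = 62.98°, valid

α = atan 0.8 = 38.66°;  2α = 77.32°
edge 0: e_0 = (+1.20, -2.03);  n_0 = (-0.8608, -0.5089)
edge 3: e_3 = (-6.90, -0.43);  n_3 = (-0.0622, +0.9981)
∠(n_0, n_3) = 117.02°
δ = |180° − 117.02°| = 62.98°
62.98° ≤ 2α = 77.32°  →  valid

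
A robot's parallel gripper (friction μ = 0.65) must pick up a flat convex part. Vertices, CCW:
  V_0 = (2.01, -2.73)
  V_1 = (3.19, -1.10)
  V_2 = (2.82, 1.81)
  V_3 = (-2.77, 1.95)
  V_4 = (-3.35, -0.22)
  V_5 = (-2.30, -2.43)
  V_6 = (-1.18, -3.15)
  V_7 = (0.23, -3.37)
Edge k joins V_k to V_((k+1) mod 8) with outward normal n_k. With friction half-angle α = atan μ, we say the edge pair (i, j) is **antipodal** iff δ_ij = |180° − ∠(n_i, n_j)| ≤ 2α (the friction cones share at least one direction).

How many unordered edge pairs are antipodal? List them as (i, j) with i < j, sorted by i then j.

count = 11; pairs: (0,2), (0,3), (0,4), (1,3), (1,4), (1,5), (2,4), (2,5), (2,6), (2,7), (3,7)

α = atan 0.65 = 33.02°;  2α = 66.05°
n_0 = (+0.8100, -0.5864)
n_1 = (+0.9920, +0.1261)
n_2 = (+0.0250, +0.9997)
n_3 = (-0.9661, +0.2582)
n_4 = (-0.9032, -0.4291)
n_5 = (-0.5408, -0.8412)
n_6 = (-0.1542, -0.9880)
n_7 = (+0.3383, -0.9410)
  (0,1): δ = 136.85°  ·
  (0,2): δ = 55.53°  ✓
  (0,3): δ = 20.94°  ✓
  (0,4): δ = 61.31°  ✓
  (0,5): δ = 93.17°  ·
  (0,6): δ = 117.03°  ·
  (0,7): δ = 145.68°  ·
  (1,2): δ = 98.68°  ·
  (1,3): δ = 22.21°  ✓
  (1,4): δ = 18.17°  ✓
  (1,5): δ = 50.02°  ✓
  (1,6): δ = 73.89°  ·
  (1,7): δ = 102.53°  ·
  (2,3): δ = 103.53°  ·
  (2,4): δ = 63.15°  ✓
  (2,5): δ = 31.30°  ✓
  (2,6): δ = 7.43°  ✓
  (2,7): δ = 21.21°  ✓
  (3,4): δ = 139.62°  ·
  (3,5): δ = 107.77°  ·
  (3,6): δ = 83.90°  ·
  (3,7): δ = 55.26°  ✓
  (4,5): δ = 148.15°  ·
  (4,6): δ = 124.28°  ·
  (4,7): δ = 95.64°  ·
  (5,6): δ = 156.13°  ·
  (5,7): δ = 127.49°  ·
  (6,7): δ = 151.36°  ·
antipodal pairs: 11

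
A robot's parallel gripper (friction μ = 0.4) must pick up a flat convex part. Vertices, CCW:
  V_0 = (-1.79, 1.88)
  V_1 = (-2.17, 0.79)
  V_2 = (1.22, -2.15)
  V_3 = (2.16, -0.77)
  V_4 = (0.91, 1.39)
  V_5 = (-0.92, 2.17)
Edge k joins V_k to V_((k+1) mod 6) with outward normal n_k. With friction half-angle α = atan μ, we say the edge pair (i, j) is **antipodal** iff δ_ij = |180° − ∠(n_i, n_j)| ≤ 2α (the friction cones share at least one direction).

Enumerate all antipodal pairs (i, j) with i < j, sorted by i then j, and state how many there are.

count = 4; pairs: (0,2), (1,3), (1,4), (2,5)

α = atan 0.4 = 21.80°;  2α = 43.60°
n_0 = (-0.9443, +0.3292)
n_1 = (-0.6552, -0.7555)
n_2 = (+0.8265, -0.5630)
n_3 = (+0.8655, +0.5009)
n_4 = (+0.3921, +0.9199)
n_5 = (-0.3162, +0.9487)
  (0,1): δ = 111.71°  ·
  (0,2): δ = 15.04°  ✓
  (0,3): δ = 49.28°  ·
  (0,4): δ = 86.13°  ·
  (0,5): δ = 127.65°  ·
  (1,2): δ = 83.33°  ·
  (1,3): δ = 19.01°  ✓
  (1,4): δ = 17.85°  ✓
  (1,5): δ = 59.37°  ·
  (2,3): δ = 115.68°  ·
  (2,4): δ = 78.82°  ·
  (2,5): δ = 37.30°  ✓
  (3,4): δ = 143.14°  ·
  (3,5): δ = 101.62°  ·
  (4,5): δ = 138.48°  ·
antipodal pairs: 4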